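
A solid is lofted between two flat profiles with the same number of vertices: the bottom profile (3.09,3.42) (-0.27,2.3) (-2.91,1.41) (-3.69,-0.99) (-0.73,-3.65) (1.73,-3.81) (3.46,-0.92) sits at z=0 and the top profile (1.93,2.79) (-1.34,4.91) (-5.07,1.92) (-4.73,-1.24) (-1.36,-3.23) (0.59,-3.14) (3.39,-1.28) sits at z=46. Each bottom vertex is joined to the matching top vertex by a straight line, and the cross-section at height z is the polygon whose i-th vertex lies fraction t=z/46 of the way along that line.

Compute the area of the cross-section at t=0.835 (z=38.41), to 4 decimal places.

Area at t=0.835: 44.2954

Cross-section at t=0.835: each vertex is (1-t)·p0[i] + t·p1[i].
  v1: (1-0.835)·(3.09,3.42) + 0.835·(1.93,2.79) = (2.1214,2.8940)
  v2: (1-0.835)·(-0.27,2.3) + 0.835·(-1.34,4.91) = (-1.1635,4.4794)
  v3: (1-0.835)·(-2.91,1.41) + 0.835·(-5.07,1.92) = (-4.7136,1.8358)
  v4: (1-0.835)·(-3.69,-0.99) + 0.835·(-4.73,-1.24) = (-4.5584,-1.1987)
  v5: (1-0.835)·(-0.73,-3.65) + 0.835·(-1.36,-3.23) = (-1.2560,-3.2993)
  v6: (1-0.835)·(1.73,-3.81) + 0.835·(0.59,-3.14) = (0.7781,-3.2506)
  v7: (1-0.835)·(3.46,-0.92) + 0.835·(3.39,-1.28) = (3.4015,-1.2206)
Shoelace sum Σ(x_i·y_{i+1} − x_{i+1}·y_i):
  i=1: 2.1214·4.4794 − -1.1635·2.8940 = +12.8695 (running +12.8695)
  i=2: -1.1635·1.8358 − -4.7136·4.4794 = +18.9779 (running +31.8474)
  i=3: -4.7136·-1.1987 − -4.5584·1.8358 = +14.0190 (running +45.8664)
  i=4: -4.5584·-3.2993 − -1.2560·-1.1987 = +13.5338 (running +59.4002)
  i=5: -1.2560·-3.2506 − 0.7781·-3.2993 = +6.6500 (running +66.0502)
  i=6: 0.7781·-1.2206 − 3.4015·-3.2506 = +10.1072 (running +76.1574)
  i=7: 3.4015·2.8940 − 2.1214·-1.2206 = +12.4333 (running +88.5907)
Area = |Σ|/2 = |88.5907|/2 = 44.2954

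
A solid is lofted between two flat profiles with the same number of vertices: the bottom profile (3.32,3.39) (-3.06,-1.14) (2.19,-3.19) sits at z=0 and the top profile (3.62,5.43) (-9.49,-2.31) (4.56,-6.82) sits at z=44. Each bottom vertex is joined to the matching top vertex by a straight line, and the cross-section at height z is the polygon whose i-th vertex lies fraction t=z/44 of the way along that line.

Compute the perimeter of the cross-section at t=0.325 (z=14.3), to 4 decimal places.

Perimeter at t=0.325: 27.2517

Cross-section at t=0.325: each vertex is (1-t)·p0[i] + t·p1[i].
  v1: (1-0.325)·(3.32,3.39) + 0.325·(3.62,5.43) = (3.4175,4.0530)
  v2: (1-0.325)·(-3.06,-1.14) + 0.325·(-9.49,-2.31) = (-5.1498,-1.5202)
  v3: (1-0.325)·(2.19,-3.19) + 0.325·(4.56,-6.82) = (2.9603,-4.3697)
Perimeter = Σ |v_{i+1} − v_i|:
  edge 1→2: √(-8.5673² + -5.5732²) = 10.2205 (running 10.2205)
  edge 2→3: √(8.1100² + -2.8495²) = 8.5960 (running 18.8165)
  edge 3→1: √(0.4573² + 8.4228²) = 8.4352 (running 27.2517)
Perimeter = 27.2517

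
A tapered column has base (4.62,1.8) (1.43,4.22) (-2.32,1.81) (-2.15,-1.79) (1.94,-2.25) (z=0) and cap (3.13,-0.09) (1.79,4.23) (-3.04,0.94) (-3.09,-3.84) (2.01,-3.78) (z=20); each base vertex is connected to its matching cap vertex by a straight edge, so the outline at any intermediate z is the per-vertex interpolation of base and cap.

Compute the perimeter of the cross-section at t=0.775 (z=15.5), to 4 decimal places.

Cross-section at t=0.775: each vertex is (1-t)·p0[i] + t·p1[i].
  v1: (1-0.775)·(4.62,1.8) + 0.775·(3.13,-0.09) = (3.4652,0.3352)
  v2: (1-0.775)·(1.43,4.22) + 0.775·(1.79,4.23) = (1.7090,4.2278)
  v3: (1-0.775)·(-2.32,1.81) + 0.775·(-3.04,0.94) = (-2.8780,1.1357)
  v4: (1-0.775)·(-2.15,-1.79) + 0.775·(-3.09,-3.84) = (-2.8785,-3.3788)
  v5: (1-0.775)·(1.94,-2.25) + 0.775·(2.01,-3.78) = (1.9942,-3.4358)
Perimeter = Σ |v_{i+1} − v_i|:
  edge 1→2: √(-1.7562² + 3.8925²) = 4.2704 (running 4.2704)
  edge 2→3: √(-4.5870² + -3.0920²) = 5.5318 (running 9.8022)
  edge 3→4: √(-0.0005² + -4.5145²) = 4.5145 (running 14.3167)
  edge 4→5: √(4.8727² + -0.0570²) = 4.8731 (running 19.1898)
  edge 5→1: √(1.4710² + 3.7710²) = 4.0478 (running 23.2375)
Perimeter = 23.2375

Perimeter at t=0.775: 23.2375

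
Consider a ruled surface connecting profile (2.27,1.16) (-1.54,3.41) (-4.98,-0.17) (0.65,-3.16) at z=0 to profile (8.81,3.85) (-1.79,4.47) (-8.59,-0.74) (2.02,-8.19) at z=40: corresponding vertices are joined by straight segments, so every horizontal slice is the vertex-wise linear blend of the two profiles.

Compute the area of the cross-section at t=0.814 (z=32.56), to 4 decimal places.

Area at t=0.814: 96.3947

Cross-section at t=0.814: each vertex is (1-t)·p0[i] + t·p1[i].
  v1: (1-0.814)·(2.27,1.16) + 0.814·(8.81,3.85) = (7.5936,3.3497)
  v2: (1-0.814)·(-1.54,3.41) + 0.814·(-1.79,4.47) = (-1.7435,4.2728)
  v3: (1-0.814)·(-4.98,-0.17) + 0.814·(-8.59,-0.74) = (-7.9185,-0.6340)
  v4: (1-0.814)·(0.65,-3.16) + 0.814·(2.02,-8.19) = (1.7652,-7.2544)
Shoelace sum Σ(x_i·y_{i+1} − x_{i+1}·y_i):
  i=1: 7.5936·4.2728 − -1.7435·3.3497 = +38.2862 (running +38.2862)
  i=2: -1.7435·-0.6340 − -7.9185·4.2728 = +34.9400 (running +73.2262)
  i=3: -7.9185·-7.2544 − 1.7652·-0.6340 = +58.5635 (running +131.7897)
  i=4: 1.7652·3.3497 − 7.5936·-7.2544 = +60.9996 (running +192.7893)
Area = |Σ|/2 = |192.7893|/2 = 96.3947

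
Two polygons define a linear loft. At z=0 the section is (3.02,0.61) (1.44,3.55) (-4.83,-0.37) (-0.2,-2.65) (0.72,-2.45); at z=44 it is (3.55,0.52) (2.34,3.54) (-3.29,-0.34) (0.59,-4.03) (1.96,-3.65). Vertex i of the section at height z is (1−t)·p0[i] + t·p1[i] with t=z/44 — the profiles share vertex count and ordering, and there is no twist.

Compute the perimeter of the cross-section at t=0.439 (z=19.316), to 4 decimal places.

Cross-section at t=0.439: each vertex is (1-t)·p0[i] + t·p1[i].
  v1: (1-0.439)·(3.02,0.61) + 0.439·(3.55,0.52) = (3.2527,0.5705)
  v2: (1-0.439)·(1.44,3.55) + 0.439·(2.34,3.54) = (1.8351,3.5456)
  v3: (1-0.439)·(-4.83,-0.37) + 0.439·(-3.29,-0.34) = (-4.1539,-0.3568)
  v4: (1-0.439)·(-0.2,-2.65) + 0.439·(0.59,-4.03) = (0.1468,-3.2558)
  v5: (1-0.439)·(0.72,-2.45) + 0.439·(1.96,-3.65) = (1.2644,-2.9768)
Perimeter = Σ |v_{i+1} − v_i|:
  edge 1→2: √(-1.4176² + 2.9751²) = 3.2956 (running 3.2956)
  edge 2→3: √(-5.9890² + -3.9024²) = 7.1483 (running 10.4438)
  edge 3→4: √(4.3007² + -2.8990²) = 5.1866 (running 15.6304)
  edge 4→5: √(1.1176² + 0.2790²) = 1.1519 (running 16.7823)
  edge 5→1: √(1.9883² + 3.5473²) = 4.0665 (running 20.8488)
Perimeter = 20.8488

Perimeter at t=0.439: 20.8488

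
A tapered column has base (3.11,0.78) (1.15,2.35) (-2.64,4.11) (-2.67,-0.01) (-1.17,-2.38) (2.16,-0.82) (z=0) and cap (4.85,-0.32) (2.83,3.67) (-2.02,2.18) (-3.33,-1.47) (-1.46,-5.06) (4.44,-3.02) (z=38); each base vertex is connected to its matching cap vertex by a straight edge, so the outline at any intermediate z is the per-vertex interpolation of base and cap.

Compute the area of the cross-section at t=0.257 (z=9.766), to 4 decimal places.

Cross-section at t=0.257: each vertex is (1-t)·p0[i] + t·p1[i].
  v1: (1-0.257)·(3.11,0.78) + 0.257·(4.85,-0.32) = (3.5572,0.4973)
  v2: (1-0.257)·(1.15,2.35) + 0.257·(2.83,3.67) = (1.5818,2.6892)
  v3: (1-0.257)·(-2.64,4.11) + 0.257·(-2.02,2.18) = (-2.4807,3.6140)
  v4: (1-0.257)·(-2.67,-0.01) + 0.257·(-3.33,-1.47) = (-2.8396,-0.3852)
  v5: (1-0.257)·(-1.17,-2.38) + 0.257·(-1.46,-5.06) = (-1.2445,-3.0688)
  v6: (1-0.257)·(2.16,-0.82) + 0.257·(4.44,-3.02) = (2.7460,-1.3854)
Shoelace sum Σ(x_i·y_{i+1} − x_{i+1}·y_i):
  i=1: 3.5572·2.6892 − 1.5818·0.4973 = +8.7795 (running +8.7795)
  i=2: 1.5818·3.6140 − -2.4807·2.6892 = +12.3876 (running +21.1671)
  i=3: -2.4807·-0.3852 − -2.8396·3.6140 = +11.2180 (running +32.3850)
  i=4: -2.8396·-3.0688 − -1.2445·-0.3852 = +8.2347 (running +40.6197)
  i=5: -1.2445·-1.3854 − 2.7460·-3.0688 = +10.1509 (running +50.7706)
  i=6: 2.7460·0.4973 − 3.5572·-1.3854 = +6.2937 (running +57.0643)
Area = |Σ|/2 = |57.0643|/2 = 28.5321

Area at t=0.257: 28.5321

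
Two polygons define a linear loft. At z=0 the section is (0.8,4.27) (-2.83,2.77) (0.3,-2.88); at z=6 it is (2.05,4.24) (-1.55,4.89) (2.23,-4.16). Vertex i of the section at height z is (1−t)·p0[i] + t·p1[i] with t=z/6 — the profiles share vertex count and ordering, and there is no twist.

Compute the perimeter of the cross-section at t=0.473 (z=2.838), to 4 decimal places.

Perimeter at t=0.473: 19.4223

Cross-section at t=0.473: each vertex is (1-t)·p0[i] + t·p1[i].
  v1: (1-0.473)·(0.8,4.27) + 0.473·(2.05,4.24) = (1.3912,4.2558)
  v2: (1-0.473)·(-2.83,2.77) + 0.473·(-1.55,4.89) = (-2.2246,3.7728)
  v3: (1-0.473)·(0.3,-2.88) + 0.473·(2.23,-4.16) = (1.2129,-3.4854)
Perimeter = Σ |v_{i+1} − v_i|:
  edge 1→2: √(-3.6158² + -0.4831²) = 3.6479 (running 3.6479)
  edge 2→3: √(3.4375² + -7.2582²) = 8.0310 (running 11.6790)
  edge 3→1: √(0.1784² + 7.7412²) = 7.7433 (running 19.4223)
Perimeter = 19.4223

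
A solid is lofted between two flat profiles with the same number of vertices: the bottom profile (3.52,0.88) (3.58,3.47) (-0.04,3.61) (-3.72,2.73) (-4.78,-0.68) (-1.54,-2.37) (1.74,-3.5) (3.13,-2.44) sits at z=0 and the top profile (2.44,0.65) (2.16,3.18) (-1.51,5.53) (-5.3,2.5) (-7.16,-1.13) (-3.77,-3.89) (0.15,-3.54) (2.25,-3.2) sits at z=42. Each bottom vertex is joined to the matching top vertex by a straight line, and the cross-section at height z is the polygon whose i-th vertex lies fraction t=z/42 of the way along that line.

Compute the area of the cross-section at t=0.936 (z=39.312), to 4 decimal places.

Cross-section at t=0.936: each vertex is (1-t)·p0[i] + t·p1[i].
  v1: (1-0.936)·(3.52,0.88) + 0.936·(2.44,0.65) = (2.5091,0.6647)
  v2: (1-0.936)·(3.58,3.47) + 0.936·(2.16,3.18) = (2.2509,3.1986)
  v3: (1-0.936)·(-0.04,3.61) + 0.936·(-1.51,5.53) = (-1.4159,5.4071)
  v4: (1-0.936)·(-3.72,2.73) + 0.936·(-5.3,2.5) = (-5.1989,2.5147)
  v5: (1-0.936)·(-4.78,-0.68) + 0.936·(-7.16,-1.13) = (-7.0077,-1.1012)
  v6: (1-0.936)·(-1.54,-2.37) + 0.936·(-3.77,-3.89) = (-3.6273,-3.7927)
  v7: (1-0.936)·(1.74,-3.5) + 0.936·(0.15,-3.54) = (0.2518,-3.5374)
  v8: (1-0.936)·(3.13,-2.44) + 0.936·(2.25,-3.2) = (2.3063,-3.1514)
Shoelace sum Σ(x_i·y_{i+1} − x_{i+1}·y_i):
  i=1: 2.5091·3.1986 − 2.2509·0.6647 = +6.5294 (running +6.5294)
  i=2: 2.2509·5.4071 − -1.4159·3.1986 = +16.6997 (running +23.2290)
  i=3: -1.4159·2.5147 − -5.1989·5.4071 = +24.5503 (running +47.7794)
  i=4: -5.1989·-1.1012 − -7.0077·2.5147 = +23.3474 (running +71.1267)
  i=5: -7.0077·-3.7927 − -3.6273·-1.1012 = +22.5838 (running +93.7105)
  i=6: -3.6273·-3.5374 − 0.2518·-3.7927 = +13.7861 (running +107.4967)
  i=7: 0.2518·-3.1514 − 2.3063·-3.5374 = +7.3651 (running +114.8618)
  i=8: 2.3063·0.6647 − 2.5091·-3.1514 = +9.4402 (running +124.3020)
Area = |Σ|/2 = |124.3020|/2 = 62.1510

Area at t=0.936: 62.1510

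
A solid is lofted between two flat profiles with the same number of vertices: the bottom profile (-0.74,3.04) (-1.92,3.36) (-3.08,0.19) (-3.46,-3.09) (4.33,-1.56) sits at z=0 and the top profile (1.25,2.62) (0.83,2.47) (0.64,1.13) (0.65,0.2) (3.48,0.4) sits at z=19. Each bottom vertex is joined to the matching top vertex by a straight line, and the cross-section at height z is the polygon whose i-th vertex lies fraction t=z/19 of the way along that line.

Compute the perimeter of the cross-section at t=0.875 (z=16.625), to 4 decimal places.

Cross-section at t=0.875: each vertex is (1-t)·p0[i] + t·p1[i].
  v1: (1-0.875)·(-0.74,3.04) + 0.875·(1.25,2.62) = (1.0012,2.6725)
  v2: (1-0.875)·(-1.92,3.36) + 0.875·(0.83,2.47) = (0.4862,2.5813)
  v3: (1-0.875)·(-3.08,0.19) + 0.875·(0.64,1.13) = (0.1750,1.0125)
  v4: (1-0.875)·(-3.46,-3.09) + 0.875·(0.65,0.2) = (0.1362,-0.2112)
  v5: (1-0.875)·(4.33,-1.56) + 0.875·(3.48,0.4) = (3.5862,0.1550)
Perimeter = Σ |v_{i+1} − v_i|:
  edge 1→2: √(-0.5150² + -0.0912²) = 0.5230 (running 0.5230)
  edge 2→3: √(-0.3112² + -1.5688²) = 1.5993 (running 2.1224)
  edge 3→4: √(-0.0388² + -1.2237²) = 1.2244 (running 3.3467)
  edge 4→5: √(3.4500² + 0.3662²) = 3.4694 (running 6.8161)
  edge 5→1: √(-2.5850² + 2.5175²) = 3.6083 (running 10.4244)
Perimeter = 10.4244

Perimeter at t=0.875: 10.4244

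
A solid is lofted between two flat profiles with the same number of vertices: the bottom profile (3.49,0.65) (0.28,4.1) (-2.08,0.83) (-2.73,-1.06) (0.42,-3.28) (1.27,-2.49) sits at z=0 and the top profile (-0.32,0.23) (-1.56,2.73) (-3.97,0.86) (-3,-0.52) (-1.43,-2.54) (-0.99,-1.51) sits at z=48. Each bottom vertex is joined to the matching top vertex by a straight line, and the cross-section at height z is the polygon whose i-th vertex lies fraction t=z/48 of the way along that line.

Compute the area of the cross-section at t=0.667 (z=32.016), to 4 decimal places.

Area at t=0.667: 14.0250

Cross-section at t=0.667: each vertex is (1-t)·p0[i] + t·p1[i].
  v1: (1-0.667)·(3.49,0.65) + 0.667·(-0.32,0.23) = (0.9487,0.3699)
  v2: (1-0.667)·(0.28,4.1) + 0.667·(-1.56,2.73) = (-0.9473,3.1862)
  v3: (1-0.667)·(-2.08,0.83) + 0.667·(-3.97,0.86) = (-3.3406,0.8500)
  v4: (1-0.667)·(-2.73,-1.06) + 0.667·(-3,-0.52) = (-2.9101,-0.6998)
  v5: (1-0.667)·(0.42,-3.28) + 0.667·(-1.43,-2.54) = (-0.8140,-2.7864)
  v6: (1-0.667)·(1.27,-2.49) + 0.667·(-0.99,-1.51) = (-0.2374,-1.8363)
Shoelace sum Σ(x_i·y_{i+1} − x_{i+1}·y_i):
  i=1: 0.9487·3.1862 − -0.9473·0.3699 = +3.3732 (running +3.3732)
  i=2: -0.9473·0.8500 − -3.3406·3.1862 = +9.8388 (running +13.2120)
  i=3: -3.3406·-0.6998 − -2.9101·0.8500 = +4.8114 (running +18.0234)
  i=4: -2.9101·-2.7864 − -0.8140·-0.6998 = +7.5391 (running +25.5625)
  i=5: -0.8140·-1.8363 − -0.2374·-2.7864 = +0.8331 (running +26.3957)
  i=6: -0.2374·0.3699 − 0.9487·-1.8363 = +1.6544 (running +28.0500)
Area = |Σ|/2 = |28.0500|/2 = 14.0250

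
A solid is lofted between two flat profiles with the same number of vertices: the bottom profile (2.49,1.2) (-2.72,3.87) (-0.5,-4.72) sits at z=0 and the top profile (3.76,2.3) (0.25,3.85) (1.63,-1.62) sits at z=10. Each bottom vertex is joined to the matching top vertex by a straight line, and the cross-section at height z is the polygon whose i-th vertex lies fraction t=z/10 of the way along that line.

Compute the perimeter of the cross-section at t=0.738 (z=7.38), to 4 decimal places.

Cross-section at t=0.738: each vertex is (1-t)·p0[i] + t·p1[i].
  v1: (1-0.738)·(2.49,1.2) + 0.738·(3.76,2.3) = (3.4273,2.0118)
  v2: (1-0.738)·(-2.72,3.87) + 0.738·(0.25,3.85) = (-0.5281,3.8552)
  v3: (1-0.738)·(-0.5,-4.72) + 0.738·(1.63,-1.62) = (1.0719,-2.4322)
Perimeter = Σ |v_{i+1} − v_i|:
  edge 1→2: √(-3.9554² + 1.8434²) = 4.3639 (running 4.3639)
  edge 2→3: √(1.6001² + -6.2874²) = 6.4878 (running 10.8517)
  edge 3→1: √(2.3553² + 4.4440²) = 5.0296 (running 15.8813)
Perimeter = 15.8813

Perimeter at t=0.738: 15.8813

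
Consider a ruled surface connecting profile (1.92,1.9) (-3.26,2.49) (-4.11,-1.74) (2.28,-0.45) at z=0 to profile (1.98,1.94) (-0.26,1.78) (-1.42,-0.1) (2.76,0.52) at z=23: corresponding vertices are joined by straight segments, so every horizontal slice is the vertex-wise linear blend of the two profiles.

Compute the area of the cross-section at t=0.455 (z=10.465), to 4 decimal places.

Area at t=0.455: 11.6545

Cross-section at t=0.455: each vertex is (1-t)·p0[i] + t·p1[i].
  v1: (1-0.455)·(1.92,1.9) + 0.455·(1.98,1.94) = (1.9473,1.9182)
  v2: (1-0.455)·(-3.26,2.49) + 0.455·(-0.26,1.78) = (-1.8950,2.1669)
  v3: (1-0.455)·(-4.11,-1.74) + 0.455·(-1.42,-0.1) = (-2.8861,-0.9938)
  v4: (1-0.455)·(2.28,-0.45) + 0.455·(2.76,0.52) = (2.4984,-0.0086)
Shoelace sum Σ(x_i·y_{i+1} − x_{i+1}·y_i):
  i=1: 1.9473·2.1669 − -1.8950·1.9182 = +7.8547 (running +7.8547)
  i=2: -1.8950·-0.9938 − -2.8861·2.1669 = +8.1372 (running +15.9919)
  i=3: -2.8861·-0.0086 − 2.4984·-0.9938 = +2.5079 (running +18.4997)
  i=4: 2.4984·1.9182 − 1.9473·-0.0086 = +4.8093 (running +23.3090)
Area = |Σ|/2 = |23.3090|/2 = 11.6545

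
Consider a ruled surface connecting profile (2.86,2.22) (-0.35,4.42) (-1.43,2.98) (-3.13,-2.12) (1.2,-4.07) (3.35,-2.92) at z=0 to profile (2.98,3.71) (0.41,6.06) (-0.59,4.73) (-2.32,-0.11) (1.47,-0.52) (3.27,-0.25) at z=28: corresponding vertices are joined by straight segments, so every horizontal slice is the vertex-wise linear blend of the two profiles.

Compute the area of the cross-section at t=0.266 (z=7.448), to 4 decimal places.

Area at t=0.266: 32.7777

Cross-section at t=0.266: each vertex is (1-t)·p0[i] + t·p1[i].
  v1: (1-0.266)·(2.86,2.22) + 0.266·(2.98,3.71) = (2.8919,2.6163)
  v2: (1-0.266)·(-0.35,4.42) + 0.266·(0.41,6.06) = (-0.1478,4.8562)
  v3: (1-0.266)·(-1.43,2.98) + 0.266·(-0.59,4.73) = (-1.2066,3.4455)
  v4: (1-0.266)·(-3.13,-2.12) + 0.266·(-2.32,-0.11) = (-2.9145,-1.5853)
  v5: (1-0.266)·(1.2,-4.07) + 0.266·(1.47,-0.52) = (1.2718,-3.1257)
  v6: (1-0.266)·(3.35,-2.92) + 0.266·(3.27,-0.25) = (3.3287,-2.2098)
Shoelace sum Σ(x_i·y_{i+1} − x_{i+1}·y_i):
  i=1: 2.8919·4.8562 − -0.1478·2.6163 = +14.4307 (running +14.4307)
  i=2: -0.1478·3.4455 − -1.2066·4.8562 = +5.3500 (running +19.7806)
  i=3: -1.2066·-1.5853 − -2.9145·3.4455 = +11.9549 (running +31.7355)
  i=4: -2.9145·-3.1257 − 1.2718·-1.5853 = +11.1262 (running +42.8617)
  i=5: 1.2718·-2.2098 − 3.3287·-3.1257 = +7.5941 (running +50.4559)
  i=6: 3.3287·2.6163 − 2.8919·-2.2098 = +15.0996 (running +65.5554)
Area = |Σ|/2 = |65.5554|/2 = 32.7777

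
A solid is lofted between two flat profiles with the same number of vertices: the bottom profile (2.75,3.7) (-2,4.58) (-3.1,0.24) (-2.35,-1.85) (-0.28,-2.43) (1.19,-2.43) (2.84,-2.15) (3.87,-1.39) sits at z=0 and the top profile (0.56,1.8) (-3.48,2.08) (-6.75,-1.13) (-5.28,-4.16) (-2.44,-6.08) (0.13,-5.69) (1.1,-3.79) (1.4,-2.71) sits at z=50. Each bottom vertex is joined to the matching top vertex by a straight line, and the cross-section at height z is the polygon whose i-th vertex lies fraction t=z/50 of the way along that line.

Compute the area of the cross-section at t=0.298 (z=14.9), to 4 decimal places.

Area at t=0.298: 40.3713

Cross-section at t=0.298: each vertex is (1-t)·p0[i] + t·p1[i].
  v1: (1-0.298)·(2.75,3.7) + 0.298·(0.56,1.8) = (2.0974,3.1338)
  v2: (1-0.298)·(-2,4.58) + 0.298·(-3.48,2.08) = (-2.4410,3.8350)
  v3: (1-0.298)·(-3.1,0.24) + 0.298·(-6.75,-1.13) = (-4.1877,-0.1683)
  v4: (1-0.298)·(-2.35,-1.85) + 0.298·(-5.28,-4.16) = (-3.2231,-2.5384)
  v5: (1-0.298)·(-0.28,-2.43) + 0.298·(-2.44,-6.08) = (-0.9237,-3.5177)
  v6: (1-0.298)·(1.19,-2.43) + 0.298·(0.13,-5.69) = (0.8741,-3.4015)
  v7: (1-0.298)·(2.84,-2.15) + 0.298·(1.1,-3.79) = (2.3215,-2.6387)
  v8: (1-0.298)·(3.87,-1.39) + 0.298·(1.4,-2.71) = (3.1339,-1.7834)
Shoelace sum Σ(x_i·y_{i+1} − x_{i+1}·y_i):
  i=1: 2.0974·3.8350 − -2.4410·3.1338 = +15.6932 (running +15.6932)
  i=2: -2.4410·-0.1683 − -4.1877·3.8350 = +16.4706 (running +32.1637)
  i=3: -4.1877·-2.5384 − -3.2231·-0.1683 = +10.0876 (running +42.2514)
  i=4: -3.2231·-3.5177 − -0.9237·-2.5384 = +8.9934 (running +51.2448)
  i=5: -0.9237·-3.4015 − 0.8741·-3.5177 = +6.2168 (running +57.4616)
  i=6: 0.8741·-2.6387 − 2.3215·-3.4015 = +5.5899 (running +63.0515)
  i=7: 2.3215·-1.7834 − 3.1339·-2.6387 = +4.1296 (running +67.1810)
  i=8: 3.1339·3.1338 − 2.0974·-1.7834 = +13.5615 (running +80.7425)
Area = |Σ|/2 = |80.7425|/2 = 40.3713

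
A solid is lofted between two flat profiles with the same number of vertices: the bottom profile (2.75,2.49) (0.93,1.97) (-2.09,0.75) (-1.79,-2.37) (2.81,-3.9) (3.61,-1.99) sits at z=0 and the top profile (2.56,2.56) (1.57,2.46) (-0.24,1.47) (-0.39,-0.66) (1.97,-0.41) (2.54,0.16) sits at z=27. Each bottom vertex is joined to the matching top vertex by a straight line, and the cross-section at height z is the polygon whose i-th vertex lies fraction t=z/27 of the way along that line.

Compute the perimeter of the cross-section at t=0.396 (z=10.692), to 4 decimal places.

Perimeter at t=0.396: 16.0900

Cross-section at t=0.396: each vertex is (1-t)·p0[i] + t·p1[i].
  v1: (1-0.396)·(2.75,2.49) + 0.396·(2.56,2.56) = (2.6748,2.5177)
  v2: (1-0.396)·(0.93,1.97) + 0.396·(1.57,2.46) = (1.1834,2.1640)
  v3: (1-0.396)·(-2.09,0.75) + 0.396·(-0.24,1.47) = (-1.3574,1.0351)
  v4: (1-0.396)·(-1.79,-2.37) + 0.396·(-0.39,-0.66) = (-1.2356,-1.6928)
  v5: (1-0.396)·(2.81,-3.9) + 0.396·(1.97,-0.41) = (2.4774,-2.5180)
  v6: (1-0.396)·(3.61,-1.99) + 0.396·(2.54,0.16) = (3.1863,-1.1386)
Perimeter = Σ |v_{i+1} − v_i|:
  edge 1→2: √(-1.4913² + -0.3537²) = 1.5327 (running 1.5327)
  edge 2→3: √(-2.5408² + -1.1289²) = 2.7803 (running 4.3130)
  edge 3→4: √(0.1218² + -2.7280²) = 2.7307 (running 7.0437)
  edge 4→5: √(3.7130² + -0.8251²) = 3.8035 (running 10.8472)
  edge 5→6: √(0.7089² + 1.3794²) = 1.5509 (running 12.3981)
  edge 6→1: √(-0.5115² + 3.6563²) = 3.6919 (running 16.0900)
Perimeter = 16.0900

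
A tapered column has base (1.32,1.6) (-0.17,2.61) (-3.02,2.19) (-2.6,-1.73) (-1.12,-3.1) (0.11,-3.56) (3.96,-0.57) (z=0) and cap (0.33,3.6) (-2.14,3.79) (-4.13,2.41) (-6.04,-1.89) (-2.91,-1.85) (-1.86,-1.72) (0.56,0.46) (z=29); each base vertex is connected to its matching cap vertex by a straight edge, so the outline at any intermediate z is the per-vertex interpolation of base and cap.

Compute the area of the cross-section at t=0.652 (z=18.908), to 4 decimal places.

Area at t=0.652: 26.2514

Cross-section at t=0.652: each vertex is (1-t)·p0[i] + t·p1[i].
  v1: (1-0.652)·(1.32,1.6) + 0.652·(0.33,3.6) = (0.6745,2.9040)
  v2: (1-0.652)·(-0.17,2.61) + 0.652·(-2.14,3.79) = (-1.4544,3.3794)
  v3: (1-0.652)·(-3.02,2.19) + 0.652·(-4.13,2.41) = (-3.7437,2.3334)
  v4: (1-0.652)·(-2.6,-1.73) + 0.652·(-6.04,-1.89) = (-4.8429,-1.8343)
  v5: (1-0.652)·(-1.12,-3.1) + 0.652·(-2.91,-1.85) = (-2.2871,-2.2850)
  v6: (1-0.652)·(0.11,-3.56) + 0.652·(-1.86,-1.72) = (-1.1744,-2.3603)
  v7: (1-0.652)·(3.96,-0.57) + 0.652·(0.56,0.46) = (1.7432,0.1016)
Shoelace sum Σ(x_i·y_{i+1} − x_{i+1}·y_i):
  i=1: 0.6745·3.3794 − -1.4544·2.9040 = +6.5031 (running +6.5031)
  i=2: -1.4544·2.3334 − -3.7437·3.3794 = +9.2575 (running +15.7607)
  i=3: -3.7437·-1.8343 − -4.8429·2.3334 = +18.1678 (running +33.9284)
  i=4: -4.8429·-2.2850 − -2.2871·-1.8343 = +6.8707 (running +40.7992)
  i=5: -2.2871·-2.3603 − -1.1744·-2.2850 = +2.7146 (running +43.5138)
  i=6: -1.1744·0.1016 − 1.7432·-2.3603 = +3.9952 (running +47.5090)
  i=7: 1.7432·2.9040 − 0.6745·0.1016 = +4.9937 (running +52.5028)
Area = |Σ|/2 = |52.5028|/2 = 26.2514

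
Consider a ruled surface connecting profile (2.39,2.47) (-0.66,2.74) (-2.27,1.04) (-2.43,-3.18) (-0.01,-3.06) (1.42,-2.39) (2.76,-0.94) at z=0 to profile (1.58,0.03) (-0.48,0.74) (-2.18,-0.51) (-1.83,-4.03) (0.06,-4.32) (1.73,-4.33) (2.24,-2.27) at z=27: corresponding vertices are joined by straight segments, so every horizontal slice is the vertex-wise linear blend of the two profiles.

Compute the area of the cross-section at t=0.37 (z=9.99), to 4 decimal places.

Cross-section at t=0.37: each vertex is (1-t)·p0[i] + t·p1[i].
  v1: (1-0.37)·(2.39,2.47) + 0.37·(1.58,0.03) = (2.0903,1.5672)
  v2: (1-0.37)·(-0.66,2.74) + 0.37·(-0.48,0.74) = (-0.5934,2.0000)
  v3: (1-0.37)·(-2.27,1.04) + 0.37·(-2.18,-0.51) = (-2.2367,0.4665)
  v4: (1-0.37)·(-2.43,-3.18) + 0.37·(-1.83,-4.03) = (-2.2080,-3.4945)
  v5: (1-0.37)·(-0.01,-3.06) + 0.37·(0.06,-4.32) = (0.0159,-3.5262)
  v6: (1-0.37)·(1.42,-2.39) + 0.37·(1.73,-4.33) = (1.5347,-3.1078)
  v7: (1-0.37)·(2.76,-0.94) + 0.37·(2.24,-2.27) = (2.5676,-1.4321)
Shoelace sum Σ(x_i·y_{i+1} − x_{i+1}·y_i):
  i=1: 2.0903·2.0000 − -0.5934·1.5672 = +5.1106 (running +5.1106)
  i=2: -0.5934·0.4665 − -2.2367·2.0000 = +4.1966 (running +9.3072)
  i=3: -2.2367·-3.4945 − -2.2080·0.4665 = +8.8462 (running +18.1533)
  i=4: -2.2080·-3.5262 − 0.0159·-3.4945 = +7.8414 (running +25.9947)
  i=5: 0.0159·-3.1078 − 1.5347·-3.5262 = +5.3622 (running +31.3570)
  i=6: 1.5347·-1.4321 − 2.5676·-3.1078 = +5.7817 (running +37.1387)
  i=7: 2.5676·1.5672 − 2.0903·-1.4321 = +7.0175 (running +44.1562)
Area = |Σ|/2 = |44.1562|/2 = 22.0781

Area at t=0.37: 22.0781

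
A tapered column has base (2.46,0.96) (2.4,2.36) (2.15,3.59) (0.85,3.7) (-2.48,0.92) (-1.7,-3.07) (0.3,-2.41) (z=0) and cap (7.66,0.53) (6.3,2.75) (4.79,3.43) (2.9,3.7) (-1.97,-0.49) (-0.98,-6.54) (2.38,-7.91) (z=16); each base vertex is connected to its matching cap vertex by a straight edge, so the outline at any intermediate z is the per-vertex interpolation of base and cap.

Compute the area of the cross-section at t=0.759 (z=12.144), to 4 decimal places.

Area at t=0.759: 54.5185

Cross-section at t=0.759: each vertex is (1-t)·p0[i] + t·p1[i].
  v1: (1-0.759)·(2.46,0.96) + 0.759·(7.66,0.53) = (6.4068,0.6336)
  v2: (1-0.759)·(2.4,2.36) + 0.759·(6.3,2.75) = (5.3601,2.6560)
  v3: (1-0.759)·(2.15,3.59) + 0.759·(4.79,3.43) = (4.1538,3.4686)
  v4: (1-0.759)·(0.85,3.7) + 0.759·(2.9,3.7) = (2.4059,3.7000)
  v5: (1-0.759)·(-2.48,0.92) + 0.759·(-1.97,-0.49) = (-2.0929,-0.1502)
  v6: (1-0.759)·(-1.7,-3.07) + 0.759·(-0.98,-6.54) = (-1.1535,-5.7037)
  v7: (1-0.759)·(0.3,-2.41) + 0.759·(2.38,-7.91) = (1.8787,-6.5845)
Shoelace sum Σ(x_i·y_{i+1} − x_{i+1}·y_i):
  i=1: 6.4068·2.6560 − 5.3601·0.6336 = +13.6202 (running +13.6202)
  i=2: 5.3601·3.4686 − 4.1538·2.6560 = +7.5594 (running +21.1796)
  i=3: 4.1538·3.7000 − 2.4059·3.4686 = +7.0237 (running +28.2033)
  i=4: 2.4059·-0.1502 − -2.0929·3.7000 = +7.3824 (running +35.5858)
  i=5: -2.0929·-5.7037 − -1.1535·-0.1502 = +11.7641 (running +47.3499)
  i=6: -1.1535·-6.5845 − 1.8787·-5.7037 = +18.3111 (running +65.6610)
  i=7: 1.8787·0.6336 − 6.4068·-6.5845 = +43.3760 (running +109.0370)
Area = |Σ|/2 = |109.0370|/2 = 54.5185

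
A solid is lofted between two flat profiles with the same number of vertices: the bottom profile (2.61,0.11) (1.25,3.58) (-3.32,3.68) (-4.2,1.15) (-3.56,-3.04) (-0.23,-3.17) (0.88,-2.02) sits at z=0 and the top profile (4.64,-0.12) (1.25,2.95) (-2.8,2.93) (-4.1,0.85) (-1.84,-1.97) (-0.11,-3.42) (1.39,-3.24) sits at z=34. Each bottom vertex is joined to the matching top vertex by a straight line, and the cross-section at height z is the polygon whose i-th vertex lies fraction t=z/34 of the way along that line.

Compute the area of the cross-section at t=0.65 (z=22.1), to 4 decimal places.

Area at t=0.65: 35.7925

Cross-section at t=0.65: each vertex is (1-t)·p0[i] + t·p1[i].
  v1: (1-0.65)·(2.61,0.11) + 0.65·(4.64,-0.12) = (3.9295,-0.0395)
  v2: (1-0.65)·(1.25,3.58) + 0.65·(1.25,2.95) = (1.2500,3.1705)
  v3: (1-0.65)·(-3.32,3.68) + 0.65·(-2.8,2.93) = (-2.9820,3.1925)
  v4: (1-0.65)·(-4.2,1.15) + 0.65·(-4.1,0.85) = (-4.1350,0.9550)
  v5: (1-0.65)·(-3.56,-3.04) + 0.65·(-1.84,-1.97) = (-2.4420,-2.3445)
  v6: (1-0.65)·(-0.23,-3.17) + 0.65·(-0.11,-3.42) = (-0.1520,-3.3325)
  v7: (1-0.65)·(0.88,-2.02) + 0.65·(1.39,-3.24) = (1.2115,-2.8130)
Shoelace sum Σ(x_i·y_{i+1} − x_{i+1}·y_i):
  i=1: 3.9295·3.1705 − 1.2500·-0.0395 = +12.5079 (running +12.5079)
  i=2: 1.2500·3.1925 − -2.9820·3.1705 = +13.4451 (running +25.9529)
  i=3: -2.9820·0.9550 − -4.1350·3.1925 = +10.3532 (running +36.3061)
  i=4: -4.1350·-2.3445 − -2.4420·0.9550 = +12.0266 (running +48.3327)
  i=5: -2.4420·-3.3325 − -0.1520·-2.3445 = +7.7816 (running +56.1143)
  i=6: -0.1520·-2.8130 − 1.2115·-3.3325 = +4.4649 (running +60.5792)
  i=7: 1.2115·-0.0395 − 3.9295·-2.8130 = +11.0058 (running +71.5850)
Area = |Σ|/2 = |71.5850|/2 = 35.7925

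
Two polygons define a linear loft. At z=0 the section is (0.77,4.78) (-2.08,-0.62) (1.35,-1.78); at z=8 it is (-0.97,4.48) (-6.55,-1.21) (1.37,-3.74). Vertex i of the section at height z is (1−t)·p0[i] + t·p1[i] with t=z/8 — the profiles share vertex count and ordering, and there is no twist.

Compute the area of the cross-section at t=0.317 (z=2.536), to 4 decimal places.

Area at t=0.317: 16.2888

Cross-section at t=0.317: each vertex is (1-t)·p0[i] + t·p1[i].
  v1: (1-0.317)·(0.77,4.78) + 0.317·(-0.97,4.48) = (0.2184,4.6849)
  v2: (1-0.317)·(-2.08,-0.62) + 0.317·(-6.55,-1.21) = (-3.4970,-0.8070)
  v3: (1-0.317)·(1.35,-1.78) + 0.317·(1.37,-3.74) = (1.3563,-2.4013)
Shoelace sum Σ(x_i·y_{i+1} − x_{i+1}·y_i):
  i=1: 0.2184·-0.8070 − -3.4970·4.6849 = +16.2068 (running +16.2068)
  i=2: -3.4970·-2.4013 − 1.3563·-0.8070 = +9.4920 (running +25.6988)
  i=3: 1.3563·4.6849 − 0.2184·-2.4013 = +6.8788 (running +32.5776)
Area = |Σ|/2 = |32.5776|/2 = 16.2888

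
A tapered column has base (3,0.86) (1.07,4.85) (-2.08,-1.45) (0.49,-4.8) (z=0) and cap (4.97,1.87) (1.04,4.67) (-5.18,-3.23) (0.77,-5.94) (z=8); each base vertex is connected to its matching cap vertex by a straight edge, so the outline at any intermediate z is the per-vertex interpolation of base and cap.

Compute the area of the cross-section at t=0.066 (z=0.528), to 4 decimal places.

Cross-section at t=0.066: each vertex is (1-t)·p0[i] + t·p1[i].
  v1: (1-0.066)·(3,0.86) + 0.066·(4.97,1.87) = (3.1300,0.9267)
  v2: (1-0.066)·(1.07,4.85) + 0.066·(1.04,4.67) = (1.0680,4.8381)
  v3: (1-0.066)·(-2.08,-1.45) + 0.066·(-5.18,-3.23) = (-2.2846,-1.5675)
  v4: (1-0.066)·(0.49,-4.8) + 0.066·(0.77,-5.94) = (0.5085,-4.8752)
Shoelace sum Σ(x_i·y_{i+1} − x_{i+1}·y_i):
  i=1: 3.1300·4.8381 − 1.0680·0.9267 = +14.1537 (running +14.1537)
  i=2: 1.0680·-1.5675 − -2.2846·4.8381 = +9.3791 (running +23.5328)
  i=3: -2.2846·-4.8752 − 0.5085·-1.5675 = +11.9350 (running +35.4678)
  i=4: 0.5085·0.9267 − 3.1300·-4.8752 = +15.7308 (running +51.1986)
Area = |Σ|/2 = |51.1986|/2 = 25.5993

Area at t=0.066: 25.5993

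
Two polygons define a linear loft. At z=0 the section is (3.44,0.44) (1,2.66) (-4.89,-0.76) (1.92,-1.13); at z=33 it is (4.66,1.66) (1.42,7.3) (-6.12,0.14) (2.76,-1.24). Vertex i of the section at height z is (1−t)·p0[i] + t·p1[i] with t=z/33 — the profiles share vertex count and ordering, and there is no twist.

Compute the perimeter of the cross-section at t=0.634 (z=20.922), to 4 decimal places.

Cross-section at t=0.634: each vertex is (1-t)·p0[i] + t·p1[i].
  v1: (1-0.634)·(3.44,0.44) + 0.634·(4.66,1.66) = (4.2135,1.2135)
  v2: (1-0.634)·(1,2.66) + 0.634·(1.42,7.3) = (1.2663,5.6018)
  v3: (1-0.634)·(-4.89,-0.76) + 0.634·(-6.12,0.14) = (-5.6698,-0.1894)
  v4: (1-0.634)·(1.92,-1.13) + 0.634·(2.76,-1.24) = (2.4526,-1.1997)
Perimeter = Σ |v_{i+1} − v_i|:
  edge 1→2: √(-2.9472² + 4.3883²) = 5.2861 (running 5.2861)
  edge 2→3: √(-6.9361² + -5.7912²) = 9.0359 (running 14.3220)
  edge 3→4: √(8.1224² + -1.0103²) = 8.1850 (running 22.5070)
  edge 4→1: √(1.7609² + 2.4132²) = 2.9874 (running 25.4943)
Perimeter = 25.4943

Perimeter at t=0.634: 25.4943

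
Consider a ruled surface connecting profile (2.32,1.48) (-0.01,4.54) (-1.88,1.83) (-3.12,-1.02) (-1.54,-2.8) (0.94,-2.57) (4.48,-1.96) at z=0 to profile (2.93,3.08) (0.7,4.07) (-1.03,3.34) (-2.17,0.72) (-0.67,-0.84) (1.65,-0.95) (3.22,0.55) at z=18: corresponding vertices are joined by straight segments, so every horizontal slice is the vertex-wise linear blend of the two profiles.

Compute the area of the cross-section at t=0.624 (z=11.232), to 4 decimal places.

Area at t=0.624: 23.7318

Cross-section at t=0.624: each vertex is (1-t)·p0[i] + t·p1[i].
  v1: (1-0.624)·(2.32,1.48) + 0.624·(2.93,3.08) = (2.7006,2.4784)
  v2: (1-0.624)·(-0.01,4.54) + 0.624·(0.7,4.07) = (0.4330,4.2467)
  v3: (1-0.624)·(-1.88,1.83) + 0.624·(-1.03,3.34) = (-1.3496,2.7722)
  v4: (1-0.624)·(-3.12,-1.02) + 0.624·(-2.17,0.72) = (-2.5272,0.0658)
  v5: (1-0.624)·(-1.54,-2.8) + 0.624·(-0.67,-0.84) = (-0.9971,-1.5770)
  v6: (1-0.624)·(0.94,-2.57) + 0.624·(1.65,-0.95) = (1.3830,-1.5591)
  v7: (1-0.624)·(4.48,-1.96) + 0.624·(3.22,0.55) = (3.6938,-0.3938)
Shoelace sum Σ(x_i·y_{i+1} − x_{i+1}·y_i):
  i=1: 2.7006·4.2467 − 0.4330·2.4784 = +10.3956 (running +10.3956)
  i=2: 0.4330·2.7722 − -1.3496·4.2467 = +6.9319 (running +17.3275)
  i=3: -1.3496·0.0658 − -2.5272·2.7722 = +6.9173 (running +24.2447)
  i=4: -2.5272·-1.5770 − -0.9971·0.0658 = +4.0509 (running +28.2956)
  i=5: -0.9971·-1.5591 − 1.3830·-1.5770 = +3.7356 (running +32.0312)
  i=6: 1.3830·-0.3938 − 3.6938·-1.5591 = +5.2144 (running +37.2457)
  i=7: 3.6938·2.4784 − 2.7006·-0.3938 = +10.2180 (running +47.4637)
Area = |Σ|/2 = |47.4637|/2 = 23.7318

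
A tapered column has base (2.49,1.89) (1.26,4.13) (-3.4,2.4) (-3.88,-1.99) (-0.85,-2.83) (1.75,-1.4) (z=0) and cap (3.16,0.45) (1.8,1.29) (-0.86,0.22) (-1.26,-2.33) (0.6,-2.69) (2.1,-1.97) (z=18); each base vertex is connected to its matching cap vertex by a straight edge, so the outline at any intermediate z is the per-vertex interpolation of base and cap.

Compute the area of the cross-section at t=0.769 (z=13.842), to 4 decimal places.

Cross-section at t=0.769: each vertex is (1-t)·p0[i] + t·p1[i].
  v1: (1-0.769)·(2.49,1.89) + 0.769·(3.16,0.45) = (3.0052,0.7826)
  v2: (1-0.769)·(1.26,4.13) + 0.769·(1.8,1.29) = (1.6753,1.9460)
  v3: (1-0.769)·(-3.4,2.4) + 0.769·(-0.86,0.22) = (-1.4467,0.7236)
  v4: (1-0.769)·(-3.88,-1.99) + 0.769·(-1.26,-2.33) = (-1.8652,-2.2515)
  v5: (1-0.769)·(-0.85,-2.83) + 0.769·(0.6,-2.69) = (0.2651,-2.7223)
  v6: (1-0.769)·(1.75,-1.4) + 0.769·(2.1,-1.97) = (2.0191,-1.8383)
Shoelace sum Σ(x_i·y_{i+1} − x_{i+1}·y_i):
  i=1: 3.0052·1.9460 − 1.6753·0.7826 = +4.5372 (running +4.5372)
  i=2: 1.6753·0.7236 − -1.4467·1.9460 = +4.0276 (running +8.5648)
  i=3: -1.4467·-2.2515 − -1.8652·0.7236 = +4.6069 (running +13.1717)
  i=4: -1.8652·-2.7223 − 0.2651·-2.2515 = +5.6745 (running +18.8462)
  i=5: 0.2651·-1.8383 − 2.0191·-2.7223 = +5.0096 (running +23.8558)
  i=6: 2.0191·0.7826 − 3.0052·-1.8383 = +7.1049 (running +30.9606)
Area = |Σ|/2 = |30.9606|/2 = 15.4803

Area at t=0.769: 15.4803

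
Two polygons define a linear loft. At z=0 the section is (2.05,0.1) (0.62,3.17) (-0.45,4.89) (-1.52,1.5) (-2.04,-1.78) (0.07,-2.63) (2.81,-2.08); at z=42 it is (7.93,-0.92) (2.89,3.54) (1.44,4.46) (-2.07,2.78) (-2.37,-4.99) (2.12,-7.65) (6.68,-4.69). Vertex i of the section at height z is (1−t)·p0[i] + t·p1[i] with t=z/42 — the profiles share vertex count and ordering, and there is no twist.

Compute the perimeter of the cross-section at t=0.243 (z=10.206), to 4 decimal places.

Perimeter at t=0.243: 22.7782

Cross-section at t=0.243: each vertex is (1-t)·p0[i] + t·p1[i].
  v1: (1-0.243)·(2.05,0.1) + 0.243·(7.93,-0.92) = (3.4788,-0.1479)
  v2: (1-0.243)·(0.62,3.17) + 0.243·(2.89,3.54) = (1.1716,3.2599)
  v3: (1-0.243)·(-0.45,4.89) + 0.243·(1.44,4.46) = (0.0093,4.7855)
  v4: (1-0.243)·(-1.52,1.5) + 0.243·(-2.07,2.78) = (-1.6537,1.8110)
  v5: (1-0.243)·(-2.04,-1.78) + 0.243·(-2.37,-4.99) = (-2.1202,-2.5600)
  v6: (1-0.243)·(0.07,-2.63) + 0.243·(2.12,-7.65) = (0.5682,-3.8499)
  v7: (1-0.243)·(2.81,-2.08) + 0.243·(6.68,-4.69) = (3.7504,-2.7142)
Perimeter = Σ |v_{i+1} − v_i|:
  edge 1→2: √(-2.3072² + 3.4078²) = 4.1154 (running 4.1154)
  edge 2→3: √(-1.1623² + 1.5256²) = 1.9179 (running 6.0333)
  edge 3→4: √(-1.6629² + -2.9745²) = 3.4078 (running 9.4411)
  edge 4→5: √(-0.4665² + -4.3711²) = 4.3959 (running 13.8370)
  edge 5→6: √(2.6883² + -1.2898²) = 2.9818 (running 16.8187)
  edge 6→7: √(3.1823² + 1.1356²) = 3.3788 (running 20.1975)
  edge 7→1: √(-0.2716² + 2.5664²) = 2.5807 (running 22.7782)
Perimeter = 22.7782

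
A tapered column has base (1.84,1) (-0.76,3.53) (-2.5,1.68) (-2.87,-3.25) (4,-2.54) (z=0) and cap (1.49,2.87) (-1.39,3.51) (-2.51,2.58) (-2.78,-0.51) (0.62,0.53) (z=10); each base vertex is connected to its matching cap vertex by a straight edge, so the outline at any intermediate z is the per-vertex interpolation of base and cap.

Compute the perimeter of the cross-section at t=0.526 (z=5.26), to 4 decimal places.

Cross-section at t=0.526: each vertex is (1-t)·p0[i] + t·p1[i].
  v1: (1-0.526)·(1.84,1) + 0.526·(1.49,2.87) = (1.6559,1.9836)
  v2: (1-0.526)·(-0.76,3.53) + 0.526·(-1.39,3.51) = (-1.0914,3.5195)
  v3: (1-0.526)·(-2.5,1.68) + 0.526·(-2.51,2.58) = (-2.5053,2.1534)
  v4: (1-0.526)·(-2.87,-3.25) + 0.526·(-2.78,-0.51) = (-2.8227,-1.8088)
  v5: (1-0.526)·(4,-2.54) + 0.526·(0.62,0.53) = (2.2221,-0.9252)
Perimeter = Σ |v_{i+1} − v_i|:
  edge 1→2: √(-2.7473² + 1.5359²) = 3.1474 (running 3.1474)
  edge 2→3: √(-1.4139² + -1.3661²) = 1.9660 (running 5.1135)
  edge 3→4: √(-0.3174² + -3.9622²) = 3.9749 (running 9.0883)
  edge 4→5: √(5.0448² + 0.8836²) = 5.1216 (running 14.2099)
  edge 5→1: √(-0.5662² + 2.9088²) = 2.9634 (running 17.1733)
Perimeter = 17.1733

Perimeter at t=0.526: 17.1733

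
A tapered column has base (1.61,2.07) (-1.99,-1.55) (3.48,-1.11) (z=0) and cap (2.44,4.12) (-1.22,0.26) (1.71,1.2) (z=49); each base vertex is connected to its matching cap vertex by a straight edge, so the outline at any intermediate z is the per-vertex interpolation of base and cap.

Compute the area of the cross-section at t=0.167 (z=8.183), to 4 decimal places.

Area at t=0.167: 8.2891

Cross-section at t=0.167: each vertex is (1-t)·p0[i] + t·p1[i].
  v1: (1-0.167)·(1.61,2.07) + 0.167·(2.44,4.12) = (1.7486,2.4123)
  v2: (1-0.167)·(-1.99,-1.55) + 0.167·(-1.22,0.26) = (-1.8614,-1.2477)
  v3: (1-0.167)·(3.48,-1.11) + 0.167·(1.71,1.2) = (3.1844,-0.7242)
Shoelace sum Σ(x_i·y_{i+1} − x_{i+1}·y_i):
  i=1: 1.7486·-1.2477 − -1.8614·2.4123 = +2.3086 (running +2.3086)
  i=2: -1.8614·-0.7242 − 3.1844·-1.2477 = +5.3214 (running +7.6300)
  i=3: 3.1844·2.4123 − 1.7486·-0.7242 = +8.9483 (running +16.5783)
Area = |Σ|/2 = |16.5783|/2 = 8.2891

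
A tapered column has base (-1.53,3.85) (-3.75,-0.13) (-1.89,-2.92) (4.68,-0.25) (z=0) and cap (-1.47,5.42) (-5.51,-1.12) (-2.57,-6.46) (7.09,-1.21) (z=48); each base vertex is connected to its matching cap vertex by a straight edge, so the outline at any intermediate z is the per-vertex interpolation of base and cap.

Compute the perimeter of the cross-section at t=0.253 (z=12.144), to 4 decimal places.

Perimeter at t=0.253: 25.7521

Cross-section at t=0.253: each vertex is (1-t)·p0[i] + t·p1[i].
  v1: (1-0.253)·(-1.53,3.85) + 0.253·(-1.47,5.42) = (-1.5148,4.2472)
  v2: (1-0.253)·(-3.75,-0.13) + 0.253·(-5.51,-1.12) = (-4.1953,-0.3805)
  v3: (1-0.253)·(-1.89,-2.92) + 0.253·(-2.57,-6.46) = (-2.0620,-3.8156)
  v4: (1-0.253)·(4.68,-0.25) + 0.253·(7.09,-1.21) = (5.2897,-0.4929)
Perimeter = Σ |v_{i+1} − v_i|:
  edge 1→2: √(-2.6805² + -4.6277²) = 5.3479 (running 5.3479)
  edge 2→3: √(2.1332² + -3.4352²) = 4.0436 (running 9.3916)
  edge 3→4: √(7.3518² + 3.3227²) = 8.0678 (running 17.4593)
  edge 4→1: √(-6.8045² + 4.7401²) = 8.2928 (running 25.7521)
Perimeter = 25.7521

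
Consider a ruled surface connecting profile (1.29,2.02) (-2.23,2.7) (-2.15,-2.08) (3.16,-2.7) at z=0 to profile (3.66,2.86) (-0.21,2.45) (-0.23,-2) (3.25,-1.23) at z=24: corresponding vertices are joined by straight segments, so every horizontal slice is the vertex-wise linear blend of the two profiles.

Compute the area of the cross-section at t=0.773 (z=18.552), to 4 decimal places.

Cross-section at t=0.773: each vertex is (1-t)·p0[i] + t·p1[i].
  v1: (1-0.773)·(1.29,2.02) + 0.773·(3.66,2.86) = (3.1220,2.6693)
  v2: (1-0.773)·(-2.23,2.7) + 0.773·(-0.21,2.45) = (-0.6685,2.5068)
  v3: (1-0.773)·(-2.15,-2.08) + 0.773·(-0.23,-2) = (-0.6658,-2.0182)
  v4: (1-0.773)·(3.16,-2.7) + 0.773·(3.25,-1.23) = (3.2296,-1.5637)
Shoelace sum Σ(x_i·y_{i+1} − x_{i+1}·y_i):
  i=1: 3.1220·2.5068 − -0.6685·2.6693 = +9.6106 (running +9.6106)
  i=2: -0.6685·-2.0182 − -0.6658·2.5068 = +3.0183 (running +12.6290)
  i=3: -0.6658·-1.5637 − 3.2296·-2.0182 = +7.5590 (running +20.1879)
  i=4: 3.2296·2.6693 − 3.1220·-1.5637 = +13.5026 (running +33.6905)
Area = |Σ|/2 = |33.6905|/2 = 16.8453

Area at t=0.773: 16.8453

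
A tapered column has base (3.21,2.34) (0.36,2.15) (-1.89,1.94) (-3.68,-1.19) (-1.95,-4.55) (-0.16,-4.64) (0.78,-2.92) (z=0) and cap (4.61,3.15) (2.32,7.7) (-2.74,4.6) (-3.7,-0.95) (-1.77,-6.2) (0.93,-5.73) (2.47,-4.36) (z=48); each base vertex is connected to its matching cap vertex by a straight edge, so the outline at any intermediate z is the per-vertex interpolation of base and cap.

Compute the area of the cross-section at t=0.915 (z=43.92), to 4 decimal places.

Cross-section at t=0.915: each vertex is (1-t)·p0[i] + t·p1[i].
  v1: (1-0.915)·(3.21,2.34) + 0.915·(4.61,3.15) = (4.4910,3.0812)
  v2: (1-0.915)·(0.36,2.15) + 0.915·(2.32,7.7) = (2.1534,7.2283)
  v3: (1-0.915)·(-1.89,1.94) + 0.915·(-2.74,4.6) = (-2.6678,4.3739)
  v4: (1-0.915)·(-3.68,-1.19) + 0.915·(-3.7,-0.95) = (-3.6983,-0.9704)
  v5: (1-0.915)·(-1.95,-4.55) + 0.915·(-1.77,-6.2) = (-1.7853,-6.0598)
  v6: (1-0.915)·(-0.16,-4.64) + 0.915·(0.93,-5.73) = (0.8374,-5.6374)
  v7: (1-0.915)·(0.78,-2.92) + 0.915·(2.47,-4.36) = (2.3264,-4.2376)
Shoelace sum Σ(x_i·y_{i+1} − x_{i+1}·y_i):
  i=1: 4.4910·7.2283 − 2.1534·3.0812 = +25.8271 (running +25.8271)
  i=2: 2.1534·4.3739 − -2.6678·7.2283 = +28.7019 (running +54.5290)
  i=3: -2.6678·-0.9704 − -3.6983·4.3739 = +18.7648 (running +73.2938)
  i=4: -3.6983·-6.0598 − -1.7853·-0.9704 = +20.6783 (running +93.9721)
  i=5: -1.7853·-5.6374 − 0.8374·-6.0598 = +15.1385 (running +109.1106)
  i=6: 0.8374·-4.2376 − 2.3264·-5.6374 = +9.5661 (running +118.6767)
  i=7: 2.3264·3.0812 − 4.4910·-4.2376 = +26.1989 (running +144.8756)
Area = |Σ|/2 = |144.8756|/2 = 72.4378

Area at t=0.915: 72.4378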